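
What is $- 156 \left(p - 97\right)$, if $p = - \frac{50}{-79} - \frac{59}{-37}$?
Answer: $\frac{43215120}{2923} \approx 14785.0$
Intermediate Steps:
$p = \frac{6511}{2923}$ ($p = \left(-50\right) \left(- \frac{1}{79}\right) - - \frac{59}{37} = \frac{50}{79} + \frac{59}{37} = \frac{6511}{2923} \approx 2.2275$)
$- 156 \left(p - 97\right) = - 156 \left(\frac{6511}{2923} - 97\right) = \left(-156\right) \left(- \frac{277020}{2923}\right) = \frac{43215120}{2923}$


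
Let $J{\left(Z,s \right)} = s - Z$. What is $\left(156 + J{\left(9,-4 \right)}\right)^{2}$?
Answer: $20449$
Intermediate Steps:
$\left(156 + J{\left(9,-4 \right)}\right)^{2} = \left(156 - 13\right)^{2} = 143^{2} = 20449$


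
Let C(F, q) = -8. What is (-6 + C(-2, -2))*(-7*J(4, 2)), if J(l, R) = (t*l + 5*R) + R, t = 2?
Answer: 1960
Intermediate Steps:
J(l, R) = 2*l + 6*R (J(l, R) = (2*l + 5*R) + R = 2*l + 6*R)
(-6 + C(-2, -2))*(-7*J(4, 2)) = (-6 - 8)*(-7*(2*4 + 6*2)) = -(-98)*(8 + 12) = -(-98)*20 = -14*(-140) = 1960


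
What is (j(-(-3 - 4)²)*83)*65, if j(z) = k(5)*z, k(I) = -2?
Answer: 528710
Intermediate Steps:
j(z) = -2*z
(j(-(-3 - 4)²)*83)*65 = (-(-2)*(-3 - 4)²*83)*65 = (-(-2)*(-7)²*83)*65 = (-(-2)*49*83)*65 = (-2*(-49)*83)*65 = (98*83)*65 = 8134*65 = 528710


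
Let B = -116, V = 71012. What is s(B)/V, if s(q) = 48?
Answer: 12/17753 ≈ 0.00067594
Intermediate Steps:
s(B)/V = 48/71012 = 48*(1/71012) = 12/17753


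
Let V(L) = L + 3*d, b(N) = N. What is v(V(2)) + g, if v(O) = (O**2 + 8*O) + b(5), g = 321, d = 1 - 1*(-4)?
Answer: 751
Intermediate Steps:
d = 5 (d = 1 + 4 = 5)
V(L) = 15 + L (V(L) = L + 3*5 = L + 15 = 15 + L)
v(O) = 5 + O**2 + 8*O (v(O) = (O**2 + 8*O) + 5 = 5 + O**2 + 8*O)
v(V(2)) + g = (5 + (15 + 2)**2 + 8*(15 + 2)) + 321 = (5 + 17**2 + 8*17) + 321 = (5 + 289 + 136) + 321 = 430 + 321 = 751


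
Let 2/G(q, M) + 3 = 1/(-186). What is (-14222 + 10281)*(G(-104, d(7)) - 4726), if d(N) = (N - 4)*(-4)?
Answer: 10412933846/559 ≈ 1.8628e+7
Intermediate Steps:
d(N) = 16 - 4*N (d(N) = (-4 + N)*(-4) = 16 - 4*N)
G(q, M) = -372/559 (G(q, M) = 2/(-3 + 1/(-186)) = 2/(-3 - 1/186) = 2/(-559/186) = 2*(-186/559) = -372/559)
(-14222 + 10281)*(G(-104, d(7)) - 4726) = (-14222 + 10281)*(-372/559 - 4726) = -3941*(-2642206/559) = 10412933846/559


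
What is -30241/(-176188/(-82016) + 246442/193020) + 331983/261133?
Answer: -7812252706215228069/884914369404041 ≈ -8828.3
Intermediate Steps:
-30241/(-176188/(-82016) + 246442/193020) + 331983/261133 = -30241/(-176188*(-1/82016) + 246442*(1/193020)) + 331983*(1/261133) = -30241/(44047/20504 + 123221/96510) + 331983/261133 = -30241/3388749677/989420520 + 331983/261133 = -30241*989420520/3388749677 + 331983/261133 = -29921065945320/3388749677 + 331983/261133 = -7812252706215228069/884914369404041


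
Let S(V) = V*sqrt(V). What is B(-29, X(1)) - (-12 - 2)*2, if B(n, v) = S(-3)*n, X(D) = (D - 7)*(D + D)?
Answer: 28 + 87*I*sqrt(3) ≈ 28.0 + 150.69*I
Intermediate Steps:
S(V) = V**(3/2)
X(D) = 2*D*(-7 + D) (X(D) = (-7 + D)*(2*D) = 2*D*(-7 + D))
B(n, v) = -3*I*n*sqrt(3) (B(n, v) = (-3)**(3/2)*n = (-3*I*sqrt(3))*n = -3*I*n*sqrt(3))
B(-29, X(1)) - (-12 - 2)*2 = -3*I*(-29)*sqrt(3) - (-12 - 2)*2 = 87*I*sqrt(3) - (-14)*2 = 87*I*sqrt(3) - 1*(-28) = 87*I*sqrt(3) + 28 = 28 + 87*I*sqrt(3)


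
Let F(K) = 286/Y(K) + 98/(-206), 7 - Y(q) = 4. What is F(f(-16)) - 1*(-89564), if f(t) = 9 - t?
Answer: 27704587/309 ≈ 89659.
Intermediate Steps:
Y(q) = 3 (Y(q) = 7 - 1*4 = 7 - 4 = 3)
F(K) = 29311/309 (F(K) = 286/3 + 98/(-206) = 286*(1/3) + 98*(-1/206) = 286/3 - 49/103 = 29311/309)
F(f(-16)) - 1*(-89564) = 29311/309 - 1*(-89564) = 29311/309 + 89564 = 27704587/309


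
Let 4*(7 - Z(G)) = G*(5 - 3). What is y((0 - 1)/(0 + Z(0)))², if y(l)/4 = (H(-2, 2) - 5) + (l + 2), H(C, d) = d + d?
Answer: 576/49 ≈ 11.755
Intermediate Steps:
Z(G) = 7 - G/2 (Z(G) = 7 - G*(5 - 3)/4 = 7 - G*2/4 = 7 - G/2)
H(C, d) = 2*d
y(l) = 4 + 4*l (y(l) = 4*((2*2 - 5) + (l + 2)) = 4*((4 - 5) + (2 + l)) = 4*(-1 + (2 + l)) = 4*(1 + l) = 4 + 4*l)
y((0 - 1)/(0 + Z(0)))² = (4 + 4*((0 - 1)/(0 + (7 - ½*0))))² = (4 + 4*(-1/(0 + (7 + 0))))² = (4 + 4*(-1/(0 + 7)))² = (4 + 4*(-1/7))² = (4 + 4*(-1*⅐))² = (4 + 4*(-⅐))² = (4 - 4/7)² = (24/7)² = 576/49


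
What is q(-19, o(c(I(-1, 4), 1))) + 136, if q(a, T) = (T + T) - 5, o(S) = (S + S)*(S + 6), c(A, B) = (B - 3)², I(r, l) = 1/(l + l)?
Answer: 291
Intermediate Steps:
I(r, l) = 1/(2*l)
c(A, B) = (-3 + B)²
o(S) = 2*S*(6 + S) (o(S) = (2*S)*(6 + S) = 2*S*(6 + S))
q(a, T) = -5 + 2*T (q(a, T) = 2*T - 5 = -5 + 2*T)
q(-19, o(c(I(-1, 4), 1))) + 136 = (-5 + 2*(2*(-3 + 1)²*(6 + (-3 + 1)²))) + 136 = (-5 + 2*(2*(-2)²*(6 + (-2)²))) + 136 = (-5 + 2*(2*4*(6 + 4))) + 136 = (-5 + 2*(2*4*10)) + 136 = (-5 + 2*80) + 136 = (-5 + 160) + 136 = 155 + 136 = 291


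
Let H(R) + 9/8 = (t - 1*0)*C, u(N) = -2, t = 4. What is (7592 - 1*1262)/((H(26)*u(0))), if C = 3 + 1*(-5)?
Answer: 25320/73 ≈ 346.85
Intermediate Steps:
C = -2 (C = 3 - 5 = -2)
H(R) = -73/8 (H(R) = -9/8 + (4 - 1*0)*(-2) = -9/8 + (4 + 0)*(-2) = -9/8 + 4*(-2) = -9/8 - 8 = -73/8)
(7592 - 1*1262)/((H(26)*u(0))) = (7592 - 1*1262)/((-73/8*(-2))) = (7592 - 1262)/(73/4) = 6330*(4/73) = 25320/73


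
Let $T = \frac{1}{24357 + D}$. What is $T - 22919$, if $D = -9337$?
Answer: $- \frac{344243379}{15020} \approx -22919.0$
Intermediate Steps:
$T = \frac{1}{15020}$ ($T = \frac{1}{24357 - 9337} = \frac{1}{15020} \approx 6.6578 \cdot 10^{-5}$)
$T - 22919 = \frac{1}{15020} - 22919 = - \frac{344243379}{15020}$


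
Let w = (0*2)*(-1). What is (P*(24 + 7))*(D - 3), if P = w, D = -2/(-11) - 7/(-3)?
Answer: 0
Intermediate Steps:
D = 83/33 (D = -2*(-1/11) - 7*(-⅓) = 2/11 + 7/3 = 83/33 ≈ 2.5152)
w = 0 (w = 0*(-1) = 0)
P = 0
(P*(24 + 7))*(D - 3) = (0*(24 + 7))*(83/33 - 3) = (0*31)*(-16/33) = 0*(-16/33) = 0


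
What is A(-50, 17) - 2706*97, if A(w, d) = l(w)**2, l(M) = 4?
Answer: -262466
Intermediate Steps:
A(w, d) = 16 (A(w, d) = 4**2 = 16)
A(-50, 17) - 2706*97 = 16 - 2706*97 = 16 - 262482 = -262466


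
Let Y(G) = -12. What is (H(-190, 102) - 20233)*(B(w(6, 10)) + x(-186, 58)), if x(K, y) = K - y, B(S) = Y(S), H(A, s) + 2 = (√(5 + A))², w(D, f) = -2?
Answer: 5227520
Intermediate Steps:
H(A, s) = 3 + A (H(A, s) = -2 + (√(5 + A))² = -2 + (5 + A) = 3 + A)
B(S) = -12
(H(-190, 102) - 20233)*(B(w(6, 10)) + x(-186, 58)) = ((3 - 190) - 20233)*(-12 + (-186 - 1*58)) = (-187 - 20233)*(-12 + (-186 - 58)) = -20420*(-12 - 244) = -20420*(-256) = 5227520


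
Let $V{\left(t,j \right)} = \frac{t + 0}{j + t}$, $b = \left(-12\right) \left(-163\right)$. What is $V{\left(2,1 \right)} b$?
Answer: $1304$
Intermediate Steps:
$b = 1956$
$V{\left(t,j \right)} = \frac{t}{j + t}$
$V{\left(2,1 \right)} b = \frac{2}{1 + 2} \cdot 1956 = \frac{2}{3} \cdot 1956 = 1304$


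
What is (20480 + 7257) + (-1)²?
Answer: 27738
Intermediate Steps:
(20480 + 7257) + (-1)² = 27737 + 1 = 27738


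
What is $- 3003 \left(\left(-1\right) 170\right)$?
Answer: $510510$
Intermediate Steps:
$- 3003 \left(\left(-1\right) 170\right) = \left(-3003\right) \left(-170\right) = 510510$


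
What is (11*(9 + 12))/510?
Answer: 77/170 ≈ 0.45294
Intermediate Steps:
(11*(9 + 12))/510 = (11*21)*(1/510) = 231*(1/510) = 77/170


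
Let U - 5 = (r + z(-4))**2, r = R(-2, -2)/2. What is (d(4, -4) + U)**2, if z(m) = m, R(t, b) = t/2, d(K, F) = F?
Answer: 7225/16 ≈ 451.56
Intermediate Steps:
R(t, b) = t/2 (R(t, b) = t*(1/2) = t/2)
r = -1/2 (r = ((1/2)*(-2))/2 = -1*1/2 = -1/2 ≈ -0.50000)
U = 101/4 (U = 5 + (-1/2 - 4)**2 = 5 + (-9/2)**2 = 5 + 81/4 = 101/4 ≈ 25.250)
(d(4, -4) + U)**2 = (-4 + 101/4)**2 = (85/4)**2 = 7225/16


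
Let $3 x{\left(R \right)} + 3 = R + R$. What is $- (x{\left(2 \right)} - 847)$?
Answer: $\frac{2540}{3} \approx 846.67$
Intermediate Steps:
$x{\left(R \right)} = -1 + \frac{2 R}{3}$ ($x{\left(R \right)} = -1 + \frac{R + R}{3} = -1 + \frac{2 R}{3}$)
$- (x{\left(2 \right)} - 847) = - (\left(-1 + \frac{2}{3} \cdot 2\right) - 847) = - (\left(-1 + \frac{4}{3}\right) - 847) = - (\frac{1}{3} - 847) = \left(-1\right) \left(- \frac{2540}{3}\right) = \frac{2540}{3}$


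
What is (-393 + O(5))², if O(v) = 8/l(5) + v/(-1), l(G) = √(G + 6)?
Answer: 1742508/11 - 6368*√11/11 ≈ 1.5649e+5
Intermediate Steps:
l(G) = √(6 + G)
O(v) = -v + 8*√11/11 (O(v) = 8/(√(6 + 5)) + v/(-1) = 8/(√11) + v*(-1) = 8*(√11/11) - v = 8*√11/11 - v = -v + 8*√11/11)
(-393 + O(5))² = (-393 + (-1*5 + 8*√11/11))² = (-393 + (-5 + 8*√11/11))² = (-398 + 8*√11/11)²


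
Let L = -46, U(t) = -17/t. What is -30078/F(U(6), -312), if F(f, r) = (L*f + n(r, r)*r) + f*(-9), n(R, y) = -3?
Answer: -180468/6551 ≈ -27.548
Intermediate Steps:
F(f, r) = -55*f - 3*r (F(f, r) = (-46*f - 3*r) + f*(-9) = (-46*f - 3*r) - 9*f = -55*f - 3*r)
-30078/F(U(6), -312) = -30078/(-(-935)/6 - 3*(-312)) = -30078/(-(-935)/6 + 936) = -30078/(-55*(-17/6) + 936) = -30078/(935/6 + 936) = -30078/6551/6 = -30078*6/6551 = -180468/6551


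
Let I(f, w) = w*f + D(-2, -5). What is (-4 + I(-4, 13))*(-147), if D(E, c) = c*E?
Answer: 6762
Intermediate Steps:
D(E, c) = E*c
I(f, w) = 10 + f*w (I(f, w) = w*f - 2*(-5) = f*w + 10 = 10 + f*w)
(-4 + I(-4, 13))*(-147) = (-4 + (10 - 4*13))*(-147) = (-4 + (10 - 52))*(-147) = (-4 - 42)*(-147) = -46*(-147) = 6762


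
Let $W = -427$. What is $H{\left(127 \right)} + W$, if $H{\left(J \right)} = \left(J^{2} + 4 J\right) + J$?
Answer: $16337$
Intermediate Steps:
$H{\left(J \right)} = J^{2} + 5 J$
$H{\left(127 \right)} + W = 127 \left(5 + 127\right) - 427 = 127 \cdot 132 - 427 = 16764 - 427 = 16337$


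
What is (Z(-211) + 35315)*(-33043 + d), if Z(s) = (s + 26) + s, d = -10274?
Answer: -1512586323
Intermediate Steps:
Z(s) = 26 + 2*s (Z(s) = (26 + s) + s = 26 + 2*s)
(Z(-211) + 35315)*(-33043 + d) = ((26 + 2*(-211)) + 35315)*(-33043 - 10274) = ((26 - 422) + 35315)*(-43317) = (-396 + 35315)*(-43317) = 34919*(-43317) = -1512586323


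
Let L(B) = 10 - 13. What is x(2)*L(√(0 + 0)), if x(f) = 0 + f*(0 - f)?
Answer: 12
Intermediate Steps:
L(B) = -3
x(f) = -f² (x(f) = 0 + f*(-f) = 0 - f² = -f²)
x(2)*L(√(0 + 0)) = -1*2²*(-3) = -1*4*(-3) = -4*(-3) = 12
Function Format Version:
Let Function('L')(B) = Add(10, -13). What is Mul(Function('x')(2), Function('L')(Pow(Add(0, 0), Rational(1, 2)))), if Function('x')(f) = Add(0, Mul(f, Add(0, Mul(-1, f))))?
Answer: 12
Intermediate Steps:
Function('L')(B) = -3
Function('x')(f) = Mul(-1, Pow(f, 2)) (Function('x')(f) = Add(0, Mul(f, Mul(-1, f))) = Add(0, Mul(-1, Pow(f, 2))) = Mul(-1, Pow(f, 2)))
Mul(Function('x')(2), Function('L')(Pow(Add(0, 0), Rational(1, 2)))) = Mul(Mul(-1, Pow(2, 2)), -3) = Mul(Mul(-1, 4), -3) = Mul(-4, -3) = 12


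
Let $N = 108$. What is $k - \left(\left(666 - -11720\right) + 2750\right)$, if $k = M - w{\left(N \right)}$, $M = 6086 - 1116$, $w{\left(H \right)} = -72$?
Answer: $-10094$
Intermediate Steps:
$M = 4970$ ($M = 6086 - 1116 = 4970$)
$k = 5042$ ($k = 4970 - -72 = 4970 + 72 = 5042$)
$k - \left(\left(666 - -11720\right) + 2750\right) = 5042 - \left(\left(666 - -11720\right) + 2750\right) = 5042 - \left(\left(666 + 11720\right) + 2750\right) = 5042 - \left(12386 + 2750\right) = 5042 - 15136 = -10094$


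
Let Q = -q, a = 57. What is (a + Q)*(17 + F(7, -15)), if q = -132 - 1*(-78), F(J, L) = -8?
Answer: 999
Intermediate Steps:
q = -54 (q = -132 + 78 = -54)
Q = 54 (Q = -1*(-54) = 54)
(a + Q)*(17 + F(7, -15)) = (57 + 54)*(17 - 8) = 111*9 = 999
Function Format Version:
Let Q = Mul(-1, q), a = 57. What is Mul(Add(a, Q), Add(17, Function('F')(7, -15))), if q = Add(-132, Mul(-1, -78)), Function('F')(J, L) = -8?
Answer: 999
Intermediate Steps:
q = -54 (q = Add(-132, 78) = -54)
Q = 54 (Q = Mul(-1, -54) = 54)
Mul(Add(a, Q), Add(17, Function('F')(7, -15))) = Mul(Add(57, 54), Add(17, -8)) = Mul(111, 9) = 999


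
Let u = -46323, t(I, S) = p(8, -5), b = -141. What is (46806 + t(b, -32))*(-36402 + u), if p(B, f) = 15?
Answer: -3873267225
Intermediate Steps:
t(I, S) = 15
(46806 + t(b, -32))*(-36402 + u) = (46806 + 15)*(-36402 - 46323) = 46821*(-82725) = -3873267225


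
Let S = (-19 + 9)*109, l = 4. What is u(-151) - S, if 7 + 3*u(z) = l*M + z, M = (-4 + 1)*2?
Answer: 3088/3 ≈ 1029.3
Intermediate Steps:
M = -6 (M = -3*2 = -6)
S = -1090 (S = -10*109 = -1090)
u(z) = -31/3 + z/3 (u(z) = -7/3 + (4*(-6) + z)/3 = -7/3 + (-24 + z)/3 = -7/3 + (-8 + z/3) = -31/3 + z/3)
u(-151) - S = (-31/3 + (1/3)*(-151)) - 1*(-1090) = (-31/3 - 151/3) + 1090 = -182/3 + 1090 = 3088/3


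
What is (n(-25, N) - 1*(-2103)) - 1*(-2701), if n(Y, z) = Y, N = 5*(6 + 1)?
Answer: 4779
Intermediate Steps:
N = 35 (N = 5*7 = 35)
(n(-25, N) - 1*(-2103)) - 1*(-2701) = (-25 - 1*(-2103)) - 1*(-2701) = (-25 + 2103) + 2701 = 2078 + 2701 = 4779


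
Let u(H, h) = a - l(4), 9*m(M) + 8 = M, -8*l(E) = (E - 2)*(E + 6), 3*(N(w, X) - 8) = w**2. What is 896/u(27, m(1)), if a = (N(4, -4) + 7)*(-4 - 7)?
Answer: -5376/1327 ≈ -4.0512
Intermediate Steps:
N(w, X) = 8 + w**2/3
l(E) = -(-2 + E)*(6 + E)/8 (l(E) = -(E - 2)*(E + 6)/8 = -(-2 + E)*(6 + E)/8)
m(M) = -8/9 + M/9
a = -671/3 (a = ((8 + (1/3)*4**2) + 7)*(-4 - 7) = ((8 + (1/3)*16) + 7)*(-11) = ((8 + 16/3) + 7)*(-11) = (40/3 + 7)*(-11) = (61/3)*(-11) = -671/3 ≈ -223.67)
u(H, h) = -1327/6 (u(H, h) = -671/3 - (3/2 - 1/2*4 - 1/8*4**2) = -671/3 - (3/2 - 2 - 1/8*16) = -671/3 - (3/2 - 2 - 2) = -671/3 - 1*(-5/2) = -671/3 + 5/2 = -1327/6)
896/u(27, m(1)) = 896/(-1327/6) = 896*(-6/1327) = -5376/1327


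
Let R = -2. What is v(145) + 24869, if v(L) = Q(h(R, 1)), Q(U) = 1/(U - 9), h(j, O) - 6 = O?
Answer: 49737/2 ≈ 24869.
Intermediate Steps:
h(j, O) = 6 + O
Q(U) = 1/(-9 + U)
v(L) = -1/2 (v(L) = 1/(-9 + (6 + 1)) = 1/(-9 + 7) = 1/(-2) = -1/2)
v(145) + 24869 = -1/2 + 24869 = 49737/2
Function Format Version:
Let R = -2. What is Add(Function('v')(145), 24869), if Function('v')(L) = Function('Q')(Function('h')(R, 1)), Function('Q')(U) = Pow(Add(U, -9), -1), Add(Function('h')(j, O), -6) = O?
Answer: Rational(49737, 2) ≈ 24869.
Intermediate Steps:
Function('h')(j, O) = Add(6, O)
Function('Q')(U) = Pow(Add(-9, U), -1)
Function('v')(L) = Rational(-1, 2) (Function('v')(L) = Pow(Add(-9, Add(6, 1)), -1) = Pow(Add(-9, 7), -1) = Pow(-2, -1) = Rational(-1, 2))
Add(Function('v')(145), 24869) = Add(Rational(-1, 2), 24869) = Rational(49737, 2)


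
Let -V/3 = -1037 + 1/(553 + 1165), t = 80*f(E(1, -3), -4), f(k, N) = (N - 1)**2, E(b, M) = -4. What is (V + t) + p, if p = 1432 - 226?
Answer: 10852603/1718 ≈ 6317.0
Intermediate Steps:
p = 1206
f(k, N) = (-1 + N)**2
t = 2000 (t = 80*(-1 - 4)**2 = 80*(-5)**2 = 80*25 = 2000)
V = 5344695/1718 (V = -3*(-1037 + 1/(553 + 1165)) = -3*(-1037 + 1/1718) = -3*(-1781565/1718) = 5344695/1718 ≈ 3111.0)
(V + t) + p = (5344695/1718 + 2000) + 1206 = 8780695/1718 + 1206 = 10852603/1718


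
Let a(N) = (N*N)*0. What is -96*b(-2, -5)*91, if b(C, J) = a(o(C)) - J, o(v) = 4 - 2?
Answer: -43680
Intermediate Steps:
o(v) = 2
a(N) = 0 (a(N) = N²*0 = 0)
b(C, J) = -J (b(C, J) = 0 - J = -J)
-96*b(-2, -5)*91 = -96*(-1*(-5))*91 = -480*91 = -96*455 = -43680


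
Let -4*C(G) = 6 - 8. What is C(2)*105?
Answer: 105/2 ≈ 52.500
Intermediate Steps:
C(G) = ½ (C(G) = -(6 - 8)/4 = -¼*(-2) = ½)
C(2)*105 = (½)*105 = 105/2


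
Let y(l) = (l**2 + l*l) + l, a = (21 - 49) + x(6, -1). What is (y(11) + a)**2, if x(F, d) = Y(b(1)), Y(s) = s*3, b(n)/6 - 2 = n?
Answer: 77841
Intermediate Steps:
b(n) = 12 + 6*n
Y(s) = 3*s
x(F, d) = 54 (x(F, d) = 3*(12 + 6*1) = 3*(12 + 6) = 3*18 = 54)
a = 26 (a = (21 - 49) + 54 = -28 + 54 = 26)
y(l) = l + 2*l**2 (y(l) = (l**2 + l**2) + l = 2*l**2 + l = l + 2*l**2)
(y(11) + a)**2 = (11*(1 + 2*11) + 26)**2 = (11*(1 + 22) + 26)**2 = (11*23 + 26)**2 = (253 + 26)**2 = 279**2 = 77841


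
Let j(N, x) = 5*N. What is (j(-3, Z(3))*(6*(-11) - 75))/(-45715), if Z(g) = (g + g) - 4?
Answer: -423/9143 ≈ -0.046265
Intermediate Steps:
Z(g) = -4 + 2*g (Z(g) = 2*g - 4 = -4 + 2*g)
(j(-3, Z(3))*(6*(-11) - 75))/(-45715) = ((5*(-3))*(6*(-11) - 75))/(-45715) = -15*(-66 - 75)*(-1/45715) = -15*(-141)*(-1/45715) = 2115*(-1/45715) = -423/9143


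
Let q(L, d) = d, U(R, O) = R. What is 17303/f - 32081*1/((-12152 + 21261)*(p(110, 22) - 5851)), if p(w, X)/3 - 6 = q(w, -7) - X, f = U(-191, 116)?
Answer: -933062992369/10299728480 ≈ -90.591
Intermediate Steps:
f = -191
p(w, X) = -3 - 3*X (p(w, X) = 18 + 3*(-7 - X) = 18 + (-21 - 3*X) = -3 - 3*X)
17303/f - 32081*1/((-12152 + 21261)*(p(110, 22) - 5851)) = 17303/(-191) - 32081*1/((-12152 + 21261)*((-3 - 3*22) - 5851)) = 17303*(-1/191) - 32081*1/(9109*((-3 - 66) - 5851)) = -17303/191 - 32081*1/(9109*(-69 - 5851)) = -17303/191 - 32081/((-5920*9109)) = -17303/191 - 32081/(-53925280) = -17303/191 - 32081*(-1/53925280) = -17303/191 + 32081/53925280 = -933062992369/10299728480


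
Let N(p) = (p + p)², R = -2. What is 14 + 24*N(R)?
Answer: 398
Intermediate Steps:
N(p) = 4*p² (N(p) = (2*p)² = 4*p²)
14 + 24*N(R) = 14 + 24*(4*(-2)²) = 14 + 24*(4*4) = 14 + 24*16 = 14 + 384 = 398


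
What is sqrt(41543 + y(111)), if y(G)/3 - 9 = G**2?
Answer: sqrt(78533) ≈ 280.24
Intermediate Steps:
y(G) = 27 + 3*G**2
sqrt(41543 + y(111)) = sqrt(41543 + (27 + 3*111**2)) = sqrt(41543 + (27 + 3*12321)) = sqrt(41543 + (27 + 36963)) = sqrt(41543 + 36990) = sqrt(78533)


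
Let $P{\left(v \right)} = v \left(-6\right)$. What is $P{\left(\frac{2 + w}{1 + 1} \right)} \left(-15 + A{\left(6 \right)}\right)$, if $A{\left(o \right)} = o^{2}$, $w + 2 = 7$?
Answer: $-441$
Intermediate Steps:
$w = 5$ ($w = -2 + 7 = 5$)
$P{\left(v \right)} = - 6 v$
$P{\left(\frac{2 + w}{1 + 1} \right)} \left(-15 + A{\left(6 \right)}\right) = - 6 \frac{2 + 5}{1 + 1} \left(-15 + 6^{2}\right) = - 6 \cdot \frac{7}{2} \left(-15 + 36\right) = - 6 \cdot 7 \cdot \frac{1}{2} \cdot 21 = \left(-6\right) \frac{7}{2} \cdot 21 = \left(-21\right) 21 = -441$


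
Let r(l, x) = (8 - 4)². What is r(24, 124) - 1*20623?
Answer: -20607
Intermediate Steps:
r(l, x) = 16 (r(l, x) = 4² = 16)
r(24, 124) - 1*20623 = 16 - 1*20623 = 16 - 20623 = -20607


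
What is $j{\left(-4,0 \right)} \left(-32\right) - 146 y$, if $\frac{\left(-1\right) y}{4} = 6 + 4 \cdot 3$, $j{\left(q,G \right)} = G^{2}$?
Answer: $10512$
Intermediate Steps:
$y = -72$ ($y = - 4 \left(6 + 4 \cdot 3\right) = - 4 \left(6 + 12\right) = \left(-4\right) 18 = -72$)
$j{\left(-4,0 \right)} \left(-32\right) - 146 y = 0^{2} \left(-32\right) - -10512 = 0 \left(-32\right) + 10512 = 0 + 10512 = 10512$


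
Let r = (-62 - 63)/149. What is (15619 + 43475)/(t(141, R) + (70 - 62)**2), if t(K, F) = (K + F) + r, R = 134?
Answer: 628929/3599 ≈ 174.75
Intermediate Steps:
r = -125/149 (r = -125*1/149 = -125/149 ≈ -0.83893)
t(K, F) = -125/149 + F + K (t(K, F) = (K + F) - 125/149 = (F + K) - 125/149 = -125/149 + F + K)
(15619 + 43475)/(t(141, R) + (70 - 62)**2) = (15619 + 43475)/((-125/149 + 134 + 141) + (70 - 62)**2) = 59094/(40850/149 + 8**2) = 59094/(40850/149 + 64) = 59094/(50386/149) = 59094*(149/50386) = 628929/3599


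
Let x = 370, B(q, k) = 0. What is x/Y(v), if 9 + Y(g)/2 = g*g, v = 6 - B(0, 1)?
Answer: 185/27 ≈ 6.8519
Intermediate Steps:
v = 6 (v = 6 - 1*0 = 6 + 0 = 6)
Y(g) = -18 + 2*g**2 (Y(g) = -18 + 2*(g*g) = -18 + 2*g**2)
x/Y(v) = 370/(-18 + 2*6**2) = 370/(-18 + 2*36) = 370/(-18 + 72) = 370/54 = 370*(1/54) = 185/27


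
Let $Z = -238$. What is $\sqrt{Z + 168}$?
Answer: $i \sqrt{70} \approx 8.3666 i$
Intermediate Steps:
$\sqrt{Z + 168} = \sqrt{-238 + 168} = \sqrt{-70} = i \sqrt{70}$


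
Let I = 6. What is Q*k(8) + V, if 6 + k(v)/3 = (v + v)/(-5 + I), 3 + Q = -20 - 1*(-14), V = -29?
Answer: -299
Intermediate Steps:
Q = -9 (Q = -3 + (-20 - 1*(-14)) = -3 + (-20 + 14) = -3 - 6 = -9)
k(v) = -18 + 6*v (k(v) = -18 + 3*((v + v)/(-5 + 6)) = -18 + 3*((2*v)/1) = -18 + 3*((2*v)*1) = -18 + 3*(2*v) = -18 + 6*v)
Q*k(8) + V = -9*(-18 + 6*8) - 29 = -9*(-18 + 48) - 29 = -9*30 - 29 = -270 - 29 = -299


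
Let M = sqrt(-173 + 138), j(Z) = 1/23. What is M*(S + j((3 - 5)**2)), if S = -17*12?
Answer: -4691*I*sqrt(35)/23 ≈ -1206.6*I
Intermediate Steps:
j(Z) = 1/23
S = -204
M = I*sqrt(35) (M = sqrt(-35) = I*sqrt(35) ≈ 5.9161*I)
M*(S + j((3 - 5)**2)) = (I*sqrt(35))*(-204 + 1/23) = (I*sqrt(35))*(-4691/23) = -4691*I*sqrt(35)/23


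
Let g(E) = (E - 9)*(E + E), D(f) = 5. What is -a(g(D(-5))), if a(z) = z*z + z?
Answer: -1560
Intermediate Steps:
g(E) = 2*E*(-9 + E) (g(E) = (-9 + E)*(2*E) = 2*E*(-9 + E))
a(z) = z + z**2 (a(z) = z**2 + z = z + z**2)
-a(g(D(-5))) = -2*5*(-9 + 5)*(1 + 2*5*(-9 + 5)) = -2*5*(-4)*(1 + 2*5*(-4)) = -(-40)*(1 - 40) = -(-40)*(-39) = -1*1560 = -1560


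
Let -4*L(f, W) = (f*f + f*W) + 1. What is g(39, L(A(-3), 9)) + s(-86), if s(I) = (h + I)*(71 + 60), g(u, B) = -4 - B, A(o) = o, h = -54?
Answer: -73393/4 ≈ -18348.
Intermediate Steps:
L(f, W) = -1/4 - f**2/4 - W*f/4 (L(f, W) = -((f*f + f*W) + 1)/4 = -((f**2 + W*f) + 1)/4 = -(1 + f**2 + W*f)/4 = -1/4 - f**2/4 - W*f/4)
s(I) = -7074 + 131*I (s(I) = (-54 + I)*(71 + 60) = (-54 + I)*131 = -7074 + 131*I)
g(39, L(A(-3), 9)) + s(-86) = (-4 - (-1/4 - 1/4*(-3)**2 - 1/4*9*(-3))) + (-7074 + 131*(-86)) = (-4 - (-1/4 - 1/4*9 + 27/4)) + (-7074 - 11266) = (-4 - (-1/4 - 9/4 + 27/4)) - 18340 = (-4 - 1*17/4) - 18340 = (-4 - 17/4) - 18340 = -33/4 - 18340 = -73393/4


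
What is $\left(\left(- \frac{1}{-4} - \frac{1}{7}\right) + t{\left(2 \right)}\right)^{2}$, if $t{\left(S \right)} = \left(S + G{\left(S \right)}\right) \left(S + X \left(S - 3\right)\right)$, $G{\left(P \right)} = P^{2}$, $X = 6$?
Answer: $\frac{447561}{784} \approx 570.87$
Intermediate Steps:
$t{\left(S \right)} = \left(-18 + 7 S\right) \left(S + S^{2}\right)$ ($t{\left(S \right)} = \left(S + S^{2}\right) \left(S + 6 \left(S - 3\right)\right) = \left(S + S^{2}\right) \left(S + 6 \left(-3 + S\right)\right) = \left(S + S^{2}\right) \left(S + \left(-18 + 6 S\right)\right) = \left(S + S^{2}\right) \left(-18 + 7 S\right) = \left(-18 + 7 S\right) \left(S + S^{2}\right)$)
$\left(\left(- \frac{1}{-4} - \frac{1}{7}\right) + t{\left(2 \right)}\right)^{2} = \left(\left(- \frac{1}{-4} - \frac{1}{7}\right) + 2 \left(-18 - 22 + 7 \cdot 2^{2}\right)\right)^{2} = \left(\left(\left(-1\right) \left(- \frac{1}{4}\right) - \frac{1}{7}\right) + 2 \left(-18 - 22 + 7 \cdot 4\right)\right)^{2} = \left(\left(\frac{1}{4} - \frac{1}{7}\right) + 2 \left(-18 - 22 + 28\right)\right)^{2} = \left(\frac{3}{28} + 2 \left(-12\right)\right)^{2} = \left(\frac{3}{28} - 24\right)^{2} = \left(- \frac{669}{28}\right)^{2} = \frac{447561}{784}$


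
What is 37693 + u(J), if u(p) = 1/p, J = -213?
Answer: 8028608/213 ≈ 37693.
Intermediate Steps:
37693 + u(J) = 37693 + 1/(-213) = 37693 - 1/213 = 8028608/213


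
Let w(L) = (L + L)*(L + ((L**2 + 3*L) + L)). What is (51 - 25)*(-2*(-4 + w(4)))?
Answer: -14768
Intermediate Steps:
w(L) = 2*L*(L**2 + 5*L) (w(L) = (2*L)*(L + (L**2 + 4*L)) = (2*L)*(L**2 + 5*L) = 2*L*(L**2 + 5*L))
(51 - 25)*(-2*(-4 + w(4))) = (51 - 25)*(-2*(-4 + 2*4**2*(5 + 4))) = 26*(-2*(-4 + 2*16*9)) = 26*(-2*(-4 + 288)) = 26*(-2*284) = 26*(-568) = -14768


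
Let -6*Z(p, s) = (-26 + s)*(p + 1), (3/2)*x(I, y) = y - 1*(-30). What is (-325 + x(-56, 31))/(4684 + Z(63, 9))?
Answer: -853/14596 ≈ -0.058441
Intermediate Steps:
x(I, y) = 20 + 2*y/3 (x(I, y) = 2*(y - 1*(-30))/3 = 2*(y + 30)/3 = 2*(30 + y)/3 = 20 + 2*y/3)
Z(p, s) = -(1 + p)*(-26 + s)/6 (Z(p, s) = -(-26 + s)*(p + 1)/6 = -(-26 + s)*(1 + p)/6 = -(1 + p)*(-26 + s)/6)
(-325 + x(-56, 31))/(4684 + Z(63, 9)) = (-325 + (20 + (⅔)*31))/(4684 + (13/3 - ⅙*9 + (13/3)*63 - ⅙*63*9)) = (-325 + (20 + 62/3))/(4684 + (13/3 - 3/2 + 273 - 189/2)) = (-325 + 122/3)/(4684 + 544/3) = -853/(3*14596/3) = -853/3*3/14596 = -853/14596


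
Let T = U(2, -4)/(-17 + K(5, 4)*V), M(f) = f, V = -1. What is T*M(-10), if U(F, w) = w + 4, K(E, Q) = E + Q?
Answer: 0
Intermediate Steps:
U(F, w) = 4 + w
T = 0 (T = (4 - 4)/(-17 + (5 + 4)*(-1)) = 0/(-17 + 9*(-1)) = 0/(-17 - 9) = 0/(-26) = 0*(-1/26) = 0)
T*M(-10) = 0*(-10) = 0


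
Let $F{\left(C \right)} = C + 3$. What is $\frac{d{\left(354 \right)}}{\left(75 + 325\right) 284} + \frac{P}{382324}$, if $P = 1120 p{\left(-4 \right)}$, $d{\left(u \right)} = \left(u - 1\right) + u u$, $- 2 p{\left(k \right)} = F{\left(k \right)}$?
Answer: $\frac{12027472689}{10858001600} \approx 1.1077$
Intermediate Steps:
$F{\left(C \right)} = 3 + C$
$p{\left(k \right)} = - \frac{3}{2} - \frac{k}{2}$ ($p{\left(k \right)} = - \frac{3 + k}{2} = - \frac{3}{2} - \frac{k}{2}$)
$d{\left(u \right)} = -1 + u + u^{2}$ ($d{\left(u \right)} = \left(-1 + u\right) + u^{2} = -1 + u + u^{2}$)
$P = 560$ ($P = 1120 \left(- \frac{3}{2} - -2\right) = 1120 \left(- \frac{3}{2} + 2\right) = 1120 \cdot \frac{1}{2} = 560$)
$\frac{d{\left(354 \right)}}{\left(75 + 325\right) 284} + \frac{P}{382324} = \frac{-1 + 354 + 354^{2}}{\left(75 + 325\right) 284} + \frac{560}{382324} = \frac{-1 + 354 + 125316}{400 \cdot 284} + 560 \cdot \frac{1}{382324} = \frac{125669}{113600} + \frac{140}{95581} = \frac{12027472689}{10858001600}$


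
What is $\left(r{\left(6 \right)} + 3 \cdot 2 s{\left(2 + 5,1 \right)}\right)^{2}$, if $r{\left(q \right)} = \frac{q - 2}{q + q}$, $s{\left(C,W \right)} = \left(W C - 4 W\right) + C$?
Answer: $\frac{32761}{9} \approx 3640.1$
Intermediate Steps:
$s{\left(C,W \right)} = C - 4 W + C W$ ($s{\left(C,W \right)} = \left(C W - 4 W\right) + C = \left(- 4 W + C W\right) + C = C - 4 W + C W$)
$r{\left(q \right)} = \frac{-2 + q}{2 q}$
$\left(r{\left(6 \right)} + 3 \cdot 2 s{\left(2 + 5,1 \right)}\right)^{2} = \left(\frac{-2 + 6}{2 \cdot 6} + 3 \cdot 2 \left(\left(2 + 5\right) - 4 + \left(2 + 5\right) 1\right)\right)^{2} = \left(\frac{1}{2} \cdot \frac{1}{6} \cdot 4 + 6 \left(7 - 4 + 7 \cdot 1\right)\right)^{2} = \left(\frac{1}{3} + 6 \left(7 - 4 + 7\right)\right)^{2} = \left(\frac{1}{3} + 6 \cdot 10\right)^{2} = \left(\frac{1}{3} + 60\right)^{2} = \left(\frac{181}{3}\right)^{2} = \frac{32761}{9}$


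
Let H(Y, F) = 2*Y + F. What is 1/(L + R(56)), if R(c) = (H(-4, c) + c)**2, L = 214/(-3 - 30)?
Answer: 33/356714 ≈ 9.2511e-5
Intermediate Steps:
H(Y, F) = F + 2*Y
L = -214/33 (L = 214/(-33) = -1/33*214 = -214/33 ≈ -6.4848)
R(c) = (-8 + 2*c)**2 (R(c) = ((c + 2*(-4)) + c)**2 = ((c - 8) + c)**2 = ((-8 + c) + c)**2 = (-8 + 2*c)**2)
1/(L + R(56)) = 1/(-214/33 + 4*(-4 + 56)**2) = 1/(-214/33 + 4*52**2) = 1/(-214/33 + 4*2704) = 1/(-214/33 + 10816) = 1/(356714/33) = 33/356714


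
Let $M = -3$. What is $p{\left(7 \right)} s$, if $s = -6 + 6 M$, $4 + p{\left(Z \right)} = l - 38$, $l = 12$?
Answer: $720$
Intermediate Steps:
$p{\left(Z \right)} = -30$ ($p{\left(Z \right)} = -4 + \left(12 - 38\right) = -4 - 26 = -30$)
$s = -24$ ($s = -6 + 6 \left(-3\right) = -6 - 18 = -24$)
$p{\left(7 \right)} s = \left(-30\right) \left(-24\right) = 720$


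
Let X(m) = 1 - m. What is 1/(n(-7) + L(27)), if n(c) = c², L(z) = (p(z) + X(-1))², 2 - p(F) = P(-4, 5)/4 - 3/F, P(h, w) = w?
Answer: 1296/74113 ≈ 0.017487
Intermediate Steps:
p(F) = ¾ + 3/F (p(F) = 2 - (5/4 - 3/F) = 2 + (-5/4 + 3/F) = ¾ + 3/F)
L(z) = (11/4 + 3/z)² (L(z) = ((¾ + 3/z) + (1 - 1*(-1)))² = ((¾ + 3/z) + (1 + 1))² = ((¾ + 3/z) + 2)² = (11/4 + 3/z)²)
1/(n(-7) + L(27)) = 1/((-7)² + (1/16)*(12 + 11*27)²/27²) = 1/(49 + (1/16)*(1/729)*(12 + 297)²) = 1/(49 + (1/16)*(1/729)*309²) = 1/(49 + (1/16)*(1/729)*95481) = 1/(49 + 10609/1296) = 1/(74113/1296) = 1296/74113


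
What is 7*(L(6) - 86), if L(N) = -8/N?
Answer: -1834/3 ≈ -611.33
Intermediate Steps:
7*(L(6) - 86) = 7*(-8/6 - 86) = 7*(-8*⅙ - 86) = 7*(-4/3 - 86) = 7*(-262/3) = -1834/3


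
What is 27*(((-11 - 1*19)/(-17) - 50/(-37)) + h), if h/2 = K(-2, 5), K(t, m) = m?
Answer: 222750/629 ≈ 354.13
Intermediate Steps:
h = 10 (h = 2*5 = 10)
27*(((-11 - 1*19)/(-17) - 50/(-37)) + h) = 27*(((-11 - 1*19)/(-17) - 50/(-37)) + 10) = 27*(((-11 - 19)*(-1/17) - 50*(-1/37)) + 10) = 27*((-30*(-1/17) + 50/37) + 10) = 27*((30/17 + 50/37) + 10) = 27*(1960/629 + 10) = 27*(8250/629) = 222750/629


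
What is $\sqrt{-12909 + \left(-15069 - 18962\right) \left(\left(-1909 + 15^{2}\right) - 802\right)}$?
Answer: $\sqrt{84588157} \approx 9197.2$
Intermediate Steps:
$\sqrt{-12909 + \left(-15069 - 18962\right) \left(\left(-1909 + 15^{2}\right) - 802\right)} = \sqrt{-12909 - 34031 \left(\left(-1909 + 225\right) - 802\right)} = \sqrt{-12909 - 34031 \left(-1684 - 802\right)} = \sqrt{-12909 - -84601066} = \sqrt{-12909 + 84601066} = \sqrt{84588157}$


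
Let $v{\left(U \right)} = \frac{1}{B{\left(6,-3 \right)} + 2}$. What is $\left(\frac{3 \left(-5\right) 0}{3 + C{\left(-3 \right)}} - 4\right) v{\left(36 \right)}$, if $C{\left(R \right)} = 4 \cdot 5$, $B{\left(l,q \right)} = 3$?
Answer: $- \frac{4}{5} \approx -0.8$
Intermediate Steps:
$C{\left(R \right)} = 20$
$v{\left(U \right)} = \frac{1}{5}$ ($v{\left(U \right)} = \frac{1}{3 + 2} = \frac{1}{5}$)
$\left(\frac{3 \left(-5\right) 0}{3 + C{\left(-3 \right)}} - 4\right) v{\left(36 \right)} = \left(\frac{3 \left(-5\right) 0}{3 + 20} - 4\right) \frac{1}{5} = \left(\frac{\left(-15\right) 0}{23} - 4\right) \frac{1}{5} = \left(\frac{1}{23} \cdot 0 - 4\right) \frac{1}{5} = \left(0 - 4\right) \frac{1}{5} = \left(-4\right) \frac{1}{5} = - \frac{4}{5}$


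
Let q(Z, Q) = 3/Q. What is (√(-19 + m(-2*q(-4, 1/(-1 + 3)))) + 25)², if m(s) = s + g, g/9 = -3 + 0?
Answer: (25 + I*√58)² ≈ 567.0 + 380.79*I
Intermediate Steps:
g = -27 (g = 9*(-3 + 0) = 9*(-3) = -27)
m(s) = -27 + s (m(s) = s - 27 = -27 + s)
(√(-19 + m(-2*q(-4, 1/(-1 + 3)))) + 25)² = (√(-19 + (-27 - 6/(1/(-1 + 3)))) + 25)² = (√(-19 + (-27 - 6/(1/2))) + 25)² = (√(-19 + (-27 - 6/½)) + 25)² = (√(-19 + (-27 - 6*2)) + 25)² = (√(-19 + (-27 - 2*6)) + 25)² = (√(-19 + (-27 - 12)) + 25)² = (√(-19 - 39) + 25)² = (√(-58) + 25)² = (I*√58 + 25)² = (25 + I*√58)²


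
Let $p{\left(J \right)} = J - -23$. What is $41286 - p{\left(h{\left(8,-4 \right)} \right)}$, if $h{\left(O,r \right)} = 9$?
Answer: $41254$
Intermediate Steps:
$p{\left(J \right)} = 23 + J$ ($p{\left(J \right)} = J + 23 = 23 + J$)
$41286 - p{\left(h{\left(8,-4 \right)} \right)} = 41286 - \left(23 + 9\right) = 41286 - 32 = 41254$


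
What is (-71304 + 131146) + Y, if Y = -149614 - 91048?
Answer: -180820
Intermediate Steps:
Y = -240662
(-71304 + 131146) + Y = (-71304 + 131146) - 240662 = 59842 - 240662 = -180820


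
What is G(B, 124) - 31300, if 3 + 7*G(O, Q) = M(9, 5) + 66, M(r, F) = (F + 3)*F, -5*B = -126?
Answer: -218997/7 ≈ -31285.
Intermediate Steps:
B = 126/5 (B = -⅕*(-126) = 126/5 ≈ 25.200)
M(r, F) = F*(3 + F) (M(r, F) = (3 + F)*F = F*(3 + F))
G(O, Q) = 103/7 (G(O, Q) = -3/7 + (5*(3 + 5) + 66)/7 = -3/7 + (5*8 + 66)/7 = -3/7 + (40 + 66)/7 = -3/7 + (⅐)*106 = -3/7 + 106/7 = 103/7)
G(B, 124) - 31300 = 103/7 - 31300 = -218997/7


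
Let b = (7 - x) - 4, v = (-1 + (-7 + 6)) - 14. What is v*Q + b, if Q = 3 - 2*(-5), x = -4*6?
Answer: -181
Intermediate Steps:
x = -24
Q = 13 (Q = 3 + 10 = 13)
v = -16 (v = (-1 - 1) - 14 = -2 - 14 = -16)
b = 27 (b = (7 - 1*(-24)) - 4 = (7 + 24) - 4 = 31 - 4 = 27)
v*Q + b = -16*13 + 27 = -208 + 27 = -181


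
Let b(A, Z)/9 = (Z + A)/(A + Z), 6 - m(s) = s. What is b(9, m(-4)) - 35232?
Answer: -35223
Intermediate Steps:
m(s) = 6 - s
b(A, Z) = 9 (b(A, Z) = 9*((Z + A)/(A + Z)) = 9*((A + Z)/(A + Z)) = 9*1 = 9)
b(9, m(-4)) - 35232 = 9 - 35232 = -35223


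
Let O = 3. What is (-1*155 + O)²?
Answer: 23104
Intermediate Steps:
(-1*155 + O)² = (-1*155 + 3)² = (-155 + 3)² = (-152)² = 23104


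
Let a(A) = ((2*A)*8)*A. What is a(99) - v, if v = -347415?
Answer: 504231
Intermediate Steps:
a(A) = 16*A**2 (a(A) = (16*A)*A = 16*A**2)
a(99) - v = 16*99**2 - 1*(-347415) = 16*9801 + 347415 = 156816 + 347415 = 504231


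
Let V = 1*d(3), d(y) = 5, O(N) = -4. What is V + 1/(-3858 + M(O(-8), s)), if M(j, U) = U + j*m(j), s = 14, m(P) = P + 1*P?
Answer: 19059/3812 ≈ 4.9997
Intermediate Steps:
m(P) = 2*P (m(P) = P + P = 2*P)
M(j, U) = U + 2*j**2 (M(j, U) = U + j*(2*j) = U + 2*j**2)
V = 5 (V = 1*5 = 5)
V + 1/(-3858 + M(O(-8), s)) = 5 + 1/(-3858 + (14 + 2*(-4)**2)) = 5 + 1/(-3858 + (14 + 2*16)) = 5 + 1/(-3858 + (14 + 32)) = 5 + 1/(-3858 + 46) = 5 + 1/(-3812) = 5 - 1/3812 = 19059/3812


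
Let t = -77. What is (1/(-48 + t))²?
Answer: 1/15625 ≈ 6.4000e-5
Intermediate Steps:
(1/(-48 + t))² = (1/(-48 - 77))² = (1/(-125))² = (-1/125)² = 1/15625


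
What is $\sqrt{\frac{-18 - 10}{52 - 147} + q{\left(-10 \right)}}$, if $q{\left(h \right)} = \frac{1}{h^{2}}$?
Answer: $\frac{\sqrt{11001}}{190} \approx 0.55203$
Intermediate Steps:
$q{\left(h \right)} = \frac{1}{h^{2}}$
$\sqrt{\frac{-18 - 10}{52 - 147} + q{\left(-10 \right)}} = \sqrt{\frac{-18 - 10}{52 - 147} + \frac{1}{100}} = \sqrt{- \frac{28}{-95} + \frac{1}{100}} = \sqrt{\left(-28\right) \left(- \frac{1}{95}\right) + \frac{1}{100}} = \sqrt{\frac{28}{95} + \frac{1}{100}} = \sqrt{\frac{579}{1900}} = \frac{\sqrt{11001}}{190}$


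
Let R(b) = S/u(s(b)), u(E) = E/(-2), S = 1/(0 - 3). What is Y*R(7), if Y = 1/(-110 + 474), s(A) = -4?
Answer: -1/2184 ≈ -0.00045788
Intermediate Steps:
S = -⅓ (S = 1/(-3) = -⅓ ≈ -0.33333)
u(E) = -E/2 (u(E) = E*(-½) = -E/2)
Y = 1/364 ≈ 0.0027473
R(b) = -⅙ (R(b) = -1/(3*((-½*(-4)))) = -⅓/2 = -⅓*½ = -⅙)
Y*R(7) = (1/364)*(-⅙) = -1/2184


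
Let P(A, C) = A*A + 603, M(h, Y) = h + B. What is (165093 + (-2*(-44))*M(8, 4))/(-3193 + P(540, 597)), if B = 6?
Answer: 33265/57802 ≈ 0.57550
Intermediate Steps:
M(h, Y) = 6 + h (M(h, Y) = h + 6 = 6 + h)
P(A, C) = 603 + A² (P(A, C) = A² + 603 = 603 + A²)
(165093 + (-2*(-44))*M(8, 4))/(-3193 + P(540, 597)) = (165093 + (-2*(-44))*(6 + 8))/(-3193 + (603 + 540²)) = (165093 + 88*14)/(-3193 + (603 + 291600)) = (165093 + 1232)/(-3193 + 292203) = 166325/289010 = 166325*(1/289010) = 33265/57802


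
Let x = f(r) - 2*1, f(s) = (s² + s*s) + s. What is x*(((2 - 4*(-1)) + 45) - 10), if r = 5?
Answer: 2173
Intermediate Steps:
f(s) = s + 2*s² (f(s) = (s² + s²) + s = 2*s² + s = s + 2*s²)
x = 53 (x = 5*(1 + 2*5) - 2*1 = 5*(1 + 10) - 2 = 5*11 - 2 = 55 - 2 = 53)
x*(((2 - 4*(-1)) + 45) - 10) = 53*(((2 - 4*(-1)) + 45) - 10) = 53*(((2 + 4) + 45) - 10) = 53*((6 + 45) - 10) = 53*(51 - 10) = 53*41 = 2173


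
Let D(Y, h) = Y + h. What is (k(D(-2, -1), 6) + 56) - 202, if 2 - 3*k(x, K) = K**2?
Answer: -472/3 ≈ -157.33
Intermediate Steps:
k(x, K) = 2/3 - K**2/3
(k(D(-2, -1), 6) + 56) - 202 = ((2/3 - 1/3*6**2) + 56) - 202 = ((2/3 - 1/3*36) + 56) - 202 = ((2/3 - 12) + 56) - 202 = (-34/3 + 56) - 202 = 134/3 - 202 = -472/3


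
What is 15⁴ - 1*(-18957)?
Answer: 69582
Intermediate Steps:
15⁴ - 1*(-18957) = 50625 + 18957 = 69582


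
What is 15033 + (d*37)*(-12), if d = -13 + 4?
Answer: 19029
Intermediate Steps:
d = -9
15033 + (d*37)*(-12) = 15033 - 9*37*(-12) = 15033 - 333*(-12) = 15033 + 3996 = 19029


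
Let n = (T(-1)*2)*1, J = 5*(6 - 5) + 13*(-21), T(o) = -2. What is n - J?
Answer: 264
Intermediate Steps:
J = -268 (J = 5*1 - 273 = 5 - 273 = -268)
n = -4 (n = -2*2*1 = -4*1 = -4)
n - J = -4 - 1*(-268) = -4 + 268 = 264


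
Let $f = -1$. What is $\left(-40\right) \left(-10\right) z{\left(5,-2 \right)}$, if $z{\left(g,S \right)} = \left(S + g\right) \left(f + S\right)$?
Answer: $-3600$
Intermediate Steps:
$z{\left(g,S \right)} = \left(-1 + S\right) \left(S + g\right)$ ($z{\left(g,S \right)} = \left(S + g\right) \left(-1 + S\right) = \left(-1 + S\right) \left(S + g\right)$)
$\left(-40\right) \left(-10\right) z{\left(5,-2 \right)} = \left(-40\right) \left(-10\right) \left(\left(-2\right)^{2} - -2 - 5 - 10\right) = 400 \left(4 + 2 - 5 - 10\right) = 400 \left(-9\right) = -3600$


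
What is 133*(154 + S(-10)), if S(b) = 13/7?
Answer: 20729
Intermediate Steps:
S(b) = 13/7 (S(b) = 13*(1/7) = 13/7)
133*(154 + S(-10)) = 133*(154 + 13/7) = 133*(1091/7) = 20729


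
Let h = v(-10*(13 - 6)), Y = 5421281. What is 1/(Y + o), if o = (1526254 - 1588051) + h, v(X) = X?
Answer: 1/5359414 ≈ 1.8659e-7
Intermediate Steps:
h = -70 (h = -10*(13 - 6) = -10*7 = -70)
o = -61867 (o = (1526254 - 1588051) - 70 = -61797 - 70 = -61867)
1/(Y + o) = 1/(5421281 - 61867) = 1/5359414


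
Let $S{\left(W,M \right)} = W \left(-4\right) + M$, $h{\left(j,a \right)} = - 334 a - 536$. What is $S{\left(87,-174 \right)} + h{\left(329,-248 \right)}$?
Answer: $81774$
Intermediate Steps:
$h{\left(j,a \right)} = -536 - 334 a$
$S{\left(W,M \right)} = M - 4 W$ ($S{\left(W,M \right)} = - 4 W + M = M - 4 W$)
$S{\left(87,-174 \right)} + h{\left(329,-248 \right)} = \left(-174 - 348\right) - -82296 = \left(-174 - 348\right) + \left(-536 + 82832\right) = -522 + 82296 = 81774$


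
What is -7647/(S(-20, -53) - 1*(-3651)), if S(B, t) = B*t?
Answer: -7647/4711 ≈ -1.6232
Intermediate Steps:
-7647/(S(-20, -53) - 1*(-3651)) = -7647/(-20*(-53) - 1*(-3651)) = -7647/(1060 + 3651) = -7647/4711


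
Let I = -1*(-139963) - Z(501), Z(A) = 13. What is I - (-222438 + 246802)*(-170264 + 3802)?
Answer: 4055820118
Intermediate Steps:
I = 139950 (I = -1*(-139963) - 1*13 = 139963 - 13 = 139950)
I - (-222438 + 246802)*(-170264 + 3802) = 139950 - (-222438 + 246802)*(-170264 + 3802) = 139950 - 24364*(-166462) = 139950 - 1*(-4055680168) = 139950 + 4055680168 = 4055820118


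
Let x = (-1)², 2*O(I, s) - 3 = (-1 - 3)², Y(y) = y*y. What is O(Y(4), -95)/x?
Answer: 19/2 ≈ 9.5000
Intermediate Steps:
Y(y) = y²
O(I, s) = 19/2 (O(I, s) = 3/2 + (-1 - 3)²/2 = 3/2 + (½)*(-4)² = 3/2 + (½)*16 = 3/2 + 8 = 19/2)
x = 1
O(Y(4), -95)/x = (19/2)/1 = (19/2)*1 = 19/2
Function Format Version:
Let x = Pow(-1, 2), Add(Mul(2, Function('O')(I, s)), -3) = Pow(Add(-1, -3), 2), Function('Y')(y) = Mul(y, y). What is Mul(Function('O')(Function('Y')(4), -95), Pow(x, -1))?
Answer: Rational(19, 2) ≈ 9.5000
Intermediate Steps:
Function('Y')(y) = Pow(y, 2)
Function('O')(I, s) = Rational(19, 2) (Function('O')(I, s) = Add(Rational(3, 2), Mul(Rational(1, 2), Pow(Add(-1, -3), 2))) = Add(Rational(3, 2), Mul(Rational(1, 2), Pow(-4, 2))) = Add(Rational(3, 2), Mul(Rational(1, 2), 16)) = Add(Rational(3, 2), 8) = Rational(19, 2))
x = 1
Mul(Function('O')(Function('Y')(4), -95), Pow(x, -1)) = Mul(Rational(19, 2), Pow(1, -1)) = Mul(Rational(19, 2), 1) = Rational(19, 2)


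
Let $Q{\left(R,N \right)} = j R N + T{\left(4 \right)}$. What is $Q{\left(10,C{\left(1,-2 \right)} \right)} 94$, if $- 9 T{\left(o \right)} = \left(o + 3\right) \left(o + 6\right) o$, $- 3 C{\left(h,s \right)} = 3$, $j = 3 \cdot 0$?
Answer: $- \frac{26320}{9} \approx -2924.4$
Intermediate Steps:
$j = 0$
$C{\left(h,s \right)} = -1$ ($C{\left(h,s \right)} = \left(- \frac{1}{3}\right) 3 = -1$)
$T{\left(o \right)} = - \frac{o \left(3 + o\right) \left(6 + o\right)}{9}$ ($T{\left(o \right)} = - \frac{\left(o + 3\right) \left(o + 6\right) o}{9} = - \frac{\left(3 + o\right) \left(6 + o\right) o}{9} = - \frac{o \left(3 + o\right) \left(6 + o\right)}{9}$)
$Q{\left(R,N \right)} = - \frac{280}{9}$ ($Q{\left(R,N \right)} = 0 R N - \frac{4 \left(18 + 4^{2} + 9 \cdot 4\right)}{9} = 0 N - \frac{4 \left(18 + 16 + 36\right)}{9} = 0 - \frac{4}{9} \cdot 70 = 0 - \frac{280}{9} = - \frac{280}{9}$)
$Q{\left(10,C{\left(1,-2 \right)} \right)} 94 = \left(- \frac{280}{9}\right) 94 = - \frac{26320}{9}$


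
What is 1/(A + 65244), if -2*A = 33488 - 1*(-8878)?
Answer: 1/44061 ≈ 2.2696e-5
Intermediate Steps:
A = -21183 (A = -(33488 - 1*(-8878))/2 = -(33488 + 8878)/2 = -½*42366 = -21183)
1/(A + 65244) = 1/(-21183 + 65244) = 1/44061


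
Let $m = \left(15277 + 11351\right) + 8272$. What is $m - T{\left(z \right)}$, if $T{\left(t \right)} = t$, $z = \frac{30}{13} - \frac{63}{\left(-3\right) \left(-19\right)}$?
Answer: $\frac{8620003}{247} \approx 34899.0$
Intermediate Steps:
$z = \frac{297}{247}$ ($z = 30 \cdot \frac{1}{13} - \frac{63}{57} = \frac{30}{13} - \frac{21}{19} = \frac{297}{247} \approx 1.2024$)
$m = 34900$ ($m = 26628 + 8272 = 34900$)
$m - T{\left(z \right)} = 34900 - \frac{297}{247} = \frac{8620003}{247}$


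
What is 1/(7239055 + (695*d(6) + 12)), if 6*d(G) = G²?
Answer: 1/7243237 ≈ 1.3806e-7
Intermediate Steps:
d(G) = G²/6
1/(7239055 + (695*d(6) + 12)) = 1/(7239055 + (695*((⅙)*6²) + 12)) = 1/(7239055 + (695*((⅙)*36) + 12)) = 1/(7239055 + (695*6 + 12)) = 1/(7239055 + (4170 + 12)) = 1/(7239055 + 4182) = 1/7243237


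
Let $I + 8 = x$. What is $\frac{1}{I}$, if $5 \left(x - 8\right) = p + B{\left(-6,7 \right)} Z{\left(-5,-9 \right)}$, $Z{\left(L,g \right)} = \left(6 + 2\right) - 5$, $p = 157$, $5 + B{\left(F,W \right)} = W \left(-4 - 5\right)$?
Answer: $- \frac{5}{47} \approx -0.10638$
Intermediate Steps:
$B{\left(F,W \right)} = -5 - 9 W$ ($B{\left(F,W \right)} = -5 + W \left(-4 - 5\right) = -5 + W \left(-9\right) = -5 - 9 W$)
$Z{\left(L,g \right)} = 3$ ($Z{\left(L,g \right)} = 8 - 5 = 3$)
$x = - \frac{7}{5}$ ($x = 8 + \frac{157 + \left(-5 - 63\right) 3}{5} = 8 + \frac{157 - 204}{5} = 8 + \frac{1}{5} \left(-47\right) = 8 - \frac{47}{5} = - \frac{7}{5} \approx -1.4$)
$I = - \frac{47}{5}$ ($I = -8 - \frac{7}{5} = - \frac{47}{5} \approx -9.4$)
$\frac{1}{I} = \frac{1}{- \frac{47}{5}} = - \frac{5}{47}$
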